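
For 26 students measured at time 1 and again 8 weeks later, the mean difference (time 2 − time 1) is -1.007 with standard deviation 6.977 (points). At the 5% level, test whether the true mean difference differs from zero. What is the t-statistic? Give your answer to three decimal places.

H0: μ_d = 0; H1: μ_d ≠ 0 (paired t-test on the differences, two-sided).
t = d̄/(s_d/√n) = -1.007/(6.977/√26) = -0.736
df = n − 1 = 25
Two-sided p-value ≈ 0.4686
Since p ≈ 0.4686 > α = 0.05, fail to reject H0; the data do not provide sufficient evidence against H0.

-0.736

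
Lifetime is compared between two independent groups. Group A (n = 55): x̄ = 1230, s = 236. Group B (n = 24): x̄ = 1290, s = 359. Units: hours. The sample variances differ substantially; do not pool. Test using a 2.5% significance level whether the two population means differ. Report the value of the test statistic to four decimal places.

Let group 1 = group A, group 2 = group B. H0: μ_1 = μ_2; H1: μ_1 ≠ μ_2 (Welch's two-sample t-test, two-sided).
t = (x̄_1 − x̄_2)/√(s_1²/n_1 + s_2²/n_2) = (1230 − 1290)/√(236²/55 + 359²/24) = -0.7510
Welch–Satterthwaite df ≈ 32.01
Two-sided p-value ≈ 0.458
Since p ≈ 0.458 > α = 0.025, fail to reject H0; the data do not provide sufficient evidence against H0.

-0.7510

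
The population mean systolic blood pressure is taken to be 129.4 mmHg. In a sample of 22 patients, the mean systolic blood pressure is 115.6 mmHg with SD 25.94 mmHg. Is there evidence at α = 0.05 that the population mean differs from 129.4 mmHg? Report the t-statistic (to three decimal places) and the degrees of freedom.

H0: μ = 129.4; H1: μ ≠ 129.4 (one-sample t-test, two-sided).
t = (x̄ − μ₀)/(s/√n) = (115.6 − 129.4)/(25.94/√22) = -2.495
df = n − 1 = 21
Two-sided p-value ≈ 0.021
Since p ≈ 0.021 < α = 0.05, reject H0; the evidence is statistically significant.

t = -2.495, df = 21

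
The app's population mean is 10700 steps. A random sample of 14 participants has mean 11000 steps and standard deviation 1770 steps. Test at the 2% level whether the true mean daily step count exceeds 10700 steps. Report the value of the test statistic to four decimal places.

H0: μ = 10700; H1: μ > 10700 (one-sample t-test, right-tailed).
t = (x̄ − μ₀)/(s/√n) = (11000 − 10700)/(1770/√14) = 0.6342
df = n − 1 = 13
p-value = P(T ≥ 0.6342) ≈ 0.2685
Since p ≈ 0.2685 > α = 0.02, fail to reject H0; the data do not provide sufficient evidence against H0.

0.6342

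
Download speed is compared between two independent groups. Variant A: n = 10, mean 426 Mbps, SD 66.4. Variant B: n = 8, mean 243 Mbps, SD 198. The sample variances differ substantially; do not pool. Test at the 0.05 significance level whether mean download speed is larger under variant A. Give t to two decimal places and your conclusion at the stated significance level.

Let group 1 = variant A, group 2 = variant B. H0: μ_1 = μ_2; H1: μ_1 > μ_2 (Welch's two-sample t-test, right-tailed).
t = (x̄_1 − x̄_2)/√(s_1²/n_1 + s_2²/n_2) = (426 − 243)/√(66.4²/10 + 198²/8) = 2.50
Welch–Satterthwaite df ≈ 8.26
p-value = P(T ≥ 2.50) ≈ 0.018
Since p ≈ 0.018 < α = 0.05, reject H0; the evidence is statistically significant.

t = 2.50; reject H0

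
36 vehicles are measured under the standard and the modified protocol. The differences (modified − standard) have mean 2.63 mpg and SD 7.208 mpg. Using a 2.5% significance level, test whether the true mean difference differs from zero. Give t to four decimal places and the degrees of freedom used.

t = 2.1892, df = 35

H0: μ_d = 0; H1: μ_d ≠ 0 (paired t-test on the differences, two-sided).
t = d̄/(s_d/√n) = 2.63/(7.208/√36) = 2.1892
df = n − 1 = 35
Two-sided p-value ≈ 0.0353
Since p ≈ 0.0353 > α = 0.025, fail to reject H0; the data do not provide sufficient evidence against H0.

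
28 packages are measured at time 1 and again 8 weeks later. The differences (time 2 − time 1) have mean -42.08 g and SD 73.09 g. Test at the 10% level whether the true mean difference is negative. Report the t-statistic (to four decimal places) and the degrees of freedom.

t = -3.0465, df = 27

H0: μ_d = 0; H1: μ_d < 0 (paired t-test on the differences, left-tailed).
t = d̄/(s_d/√n) = -42.08/(73.09/√28) = -3.0465
df = n − 1 = 27
p-value = P(T ≤ -3.0465) ≈ 0.003
Since p ≈ 0.003 < α = 0.1, reject H0; the evidence is statistically significant.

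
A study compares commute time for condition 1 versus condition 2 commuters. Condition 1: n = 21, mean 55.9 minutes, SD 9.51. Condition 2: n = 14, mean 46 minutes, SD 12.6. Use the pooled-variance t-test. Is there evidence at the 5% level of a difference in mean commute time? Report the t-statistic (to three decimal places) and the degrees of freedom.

Let group 1 = condition 1, group 2 = condition 2. H0: μ_1 = μ_2; H1: μ_1 ≠ μ_2 (two-sample pooled-variance t-test, two-sided).
s_p² = [(21−1)·9.51² + (14−1)·12.6²]/(21+14−2) = 117.354
t = (55.9 − 46)/√[117.354·(1/21 + 1/14)] = 2.649
df = n₁ + n₂ − 2 = 33
Two-sided p-value ≈ 0.012
Since p ≈ 0.012 < α = 0.05, reject H0; the evidence is statistically significant.

t = 2.649, df = 33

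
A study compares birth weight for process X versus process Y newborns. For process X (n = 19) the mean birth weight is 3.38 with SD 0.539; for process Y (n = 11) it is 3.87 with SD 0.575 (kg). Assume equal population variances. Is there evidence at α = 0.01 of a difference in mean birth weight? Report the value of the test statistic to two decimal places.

-2.34

Let group 1 = process X, group 2 = process Y. H0: μ_1 = μ_2; H1: μ_1 ≠ μ_2 (two-sample pooled-variance t-test, two-sided).
s_p² = [(19−1)·0.539² + (11−1)·0.575²]/(19+11−2) = 0.304844
t = (3.38 − 3.87)/√[0.304844·(1/19 + 1/11)] = -2.34
df = n₁ + n₂ − 2 = 28
Two-sided p-value ≈ 0.0265
Since p ≈ 0.0265 > α = 0.01, fail to reject H0; the evidence is not statistically significant.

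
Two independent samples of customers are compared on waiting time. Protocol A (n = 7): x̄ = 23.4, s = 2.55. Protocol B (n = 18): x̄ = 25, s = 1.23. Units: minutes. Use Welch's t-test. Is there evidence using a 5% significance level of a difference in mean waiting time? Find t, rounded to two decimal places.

-1.59

Let group 1 = protocol A, group 2 = protocol B. H0: μ_1 = μ_2; H1: μ_1 ≠ μ_2 (Welch's two-sample t-test, two-sided).
t = (x̄_1 − x̄_2)/√(s_1²/n_1 + s_2²/n_2) = (23.4 − 25)/√(2.55²/7 + 1.23²/18) = -1.59
Welch–Satterthwaite df ≈ 7.11
Two-sided p-value ≈ 0.155
Since p ≈ 0.155 > α = 0.05, fail to reject H0; the data do not provide sufficient evidence against H0.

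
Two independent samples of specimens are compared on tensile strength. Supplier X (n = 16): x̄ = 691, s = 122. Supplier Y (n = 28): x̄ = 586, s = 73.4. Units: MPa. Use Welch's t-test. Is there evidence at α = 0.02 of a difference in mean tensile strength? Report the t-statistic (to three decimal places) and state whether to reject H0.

Let group 1 = supplier X, group 2 = supplier Y. H0: μ_1 = μ_2; H1: μ_1 ≠ μ_2 (Welch's two-sample t-test, two-sided).
t = (x̄_1 − x̄_2)/√(s_1²/n_1 + s_2²/n_2) = (691 − 586)/√(122²/16 + 73.4²/28) = 3.134
Welch–Satterthwaite df ≈ 21.34
Two-sided p-value ≈ 0.0050
Since p ≈ 0.0050 < α = 0.02, reject H0; the data support H1.

t = 3.134; reject H0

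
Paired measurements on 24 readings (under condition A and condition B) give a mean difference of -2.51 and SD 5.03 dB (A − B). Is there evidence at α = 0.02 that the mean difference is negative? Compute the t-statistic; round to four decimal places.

-2.4446

H0: μ_d = 0; H1: μ_d < 0 (paired t-test on the differences, left-tailed).
t = d̄/(s_d/√n) = -2.51/(5.03/√24) = -2.4446
df = n − 1 = 23
p-value = P(T ≤ -2.4446) ≈ 0.0113
Since p ≈ 0.0113 < α = 0.02, reject H0; the data support H1.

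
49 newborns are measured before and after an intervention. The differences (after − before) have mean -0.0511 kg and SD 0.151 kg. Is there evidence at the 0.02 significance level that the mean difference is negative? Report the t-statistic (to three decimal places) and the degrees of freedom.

H0: μ_d = 0; H1: μ_d < 0 (paired t-test on the differences, left-tailed).
t = d̄/(s_d/√n) = -0.0511/(0.151/√49) = -2.369
df = n − 1 = 48
p-value = P(T ≤ -2.369) ≈ 0.011
Since p ≈ 0.011 < α = 0.02, reject H0; the data support H1.

t = -2.369, df = 48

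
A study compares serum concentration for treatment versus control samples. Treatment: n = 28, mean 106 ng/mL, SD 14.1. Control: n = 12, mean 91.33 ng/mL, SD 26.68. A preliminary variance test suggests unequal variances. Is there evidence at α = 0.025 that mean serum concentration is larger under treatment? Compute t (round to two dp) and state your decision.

t = 1.80; fail to reject H0

Let group 1 = treatment, group 2 = control. H0: μ_1 = μ_2; H1: μ_1 > μ_2 (Welch's two-sample t-test, right-tailed).
t = (x̄_1 − x̄_2)/√(s_1²/n_1 + s_2²/n_2) = (106 − 91.33)/√(14.1²/28 + 26.68²/12) = 1.80
Welch–Satterthwaite df ≈ 13.71
p-value = P(T ≥ 1.80) ≈ 0.047
Since p ≈ 0.047 > α = 0.025, fail to reject H0; the evidence is not statistically significant.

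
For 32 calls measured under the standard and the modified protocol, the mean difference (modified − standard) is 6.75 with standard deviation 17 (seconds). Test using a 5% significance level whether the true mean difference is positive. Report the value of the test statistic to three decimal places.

H0: μ_d = 0; H1: μ_d > 0 (paired t-test on the differences, right-tailed).
t = d̄/(s_d/√n) = 6.75/(17/√32) = 2.246
df = n − 1 = 31
p-value = P(T ≥ 2.246) ≈ 0.016
Since p ≈ 0.016 < α = 0.05, reject H0; the evidence is statistically significant.

2.246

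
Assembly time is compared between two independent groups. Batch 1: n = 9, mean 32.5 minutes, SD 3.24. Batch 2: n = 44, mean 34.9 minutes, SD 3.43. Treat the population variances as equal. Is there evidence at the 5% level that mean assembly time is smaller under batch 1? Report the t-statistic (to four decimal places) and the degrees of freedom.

Let group 1 = batch 1, group 2 = batch 2. H0: μ_1 = μ_2; H1: μ_1 < μ_2 (two-sample pooled-variance t-test, left-tailed).
s_p² = [(9−1)·3.24² + (44−1)·3.43²]/(9+44−2) = 11.5661
t = (32.5 − 34.9)/√[11.5661·(1/9 + 1/44)] = -1.9290
df = n₁ + n₂ − 2 = 51
p-value = P(T ≤ -1.9290) ≈ 0.030
Since p ≈ 0.030 < α = 0.05, reject H0; the data support H1.

t = -1.9290, df = 51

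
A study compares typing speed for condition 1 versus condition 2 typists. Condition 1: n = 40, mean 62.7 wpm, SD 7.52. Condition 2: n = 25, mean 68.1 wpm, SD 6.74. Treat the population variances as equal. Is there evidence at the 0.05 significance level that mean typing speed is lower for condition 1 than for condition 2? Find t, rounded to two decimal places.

Let group 1 = condition 1, group 2 = condition 2. H0: μ_1 = μ_2; H1: μ_1 < μ_2 (two-sample pooled-variance t-test, left-tailed).
s_p² = [(40−1)·7.52² + (25−1)·6.74²]/(40+25−2) = 52.3131
t = (62.7 − 68.1)/√[52.3131·(1/40 + 1/25)] = -2.93
df = n₁ + n₂ − 2 = 63
p-value = P(T ≤ -2.93) ≈ 0.002
Since p ≈ 0.002 < α = 0.05, reject H0; the data support H1.

-2.93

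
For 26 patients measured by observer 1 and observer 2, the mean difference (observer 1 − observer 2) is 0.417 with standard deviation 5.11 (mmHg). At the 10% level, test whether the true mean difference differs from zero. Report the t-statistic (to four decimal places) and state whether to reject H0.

t = 0.4161; fail to reject H0

H0: μ_d = 0; H1: μ_d ≠ 0 (paired t-test on the differences, two-sided).
t = d̄/(s_d/√n) = 0.417/(5.11/√26) = 0.4161
df = n − 1 = 25
Two-sided p-value ≈ 0.6809
Since p ≈ 0.6809 > α = 0.1, fail to reject H0; the data do not provide sufficient evidence against H0.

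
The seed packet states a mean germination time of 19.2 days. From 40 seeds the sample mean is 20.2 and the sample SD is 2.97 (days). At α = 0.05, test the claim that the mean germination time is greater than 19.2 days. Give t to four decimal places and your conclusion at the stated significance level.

t = 2.1295; reject H0

H0: μ = 19.2; H1: μ > 19.2 (one-sample t-test, right-tailed).
t = (x̄ − μ₀)/(s/√n) = (20.2 − 19.2)/(2.97/√40) = 2.1295
df = n − 1 = 39
p-value = P(T ≥ 2.1295) ≈ 0.0198
Since p ≈ 0.0198 < α = 0.05, reject H0; the data support H1.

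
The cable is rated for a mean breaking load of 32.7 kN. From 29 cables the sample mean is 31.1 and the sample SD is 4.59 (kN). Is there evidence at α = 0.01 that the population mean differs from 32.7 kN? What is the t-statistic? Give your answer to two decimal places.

H0: μ = 32.7; H1: μ ≠ 32.7 (one-sample t-test, two-sided).
t = (x̄ − μ₀)/(s/√n) = (31.1 − 32.7)/(4.59/√29) = -1.88
df = n − 1 = 28
Two-sided p-value ≈ 0.071
Since p ≈ 0.071 > α = 0.01, fail to reject H0; the evidence is not statistically significant.

-1.88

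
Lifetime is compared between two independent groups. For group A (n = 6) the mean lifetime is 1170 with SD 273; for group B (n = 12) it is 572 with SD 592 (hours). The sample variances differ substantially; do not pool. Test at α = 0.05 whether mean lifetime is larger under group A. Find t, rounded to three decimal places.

2.931

Let group 1 = group A, group 2 = group B. H0: μ_1 = μ_2; H1: μ_1 > μ_2 (Welch's two-sample t-test, right-tailed).
t = (x̄_1 − x̄_2)/√(s_1²/n_1 + s_2²/n_2) = (1170 − 572)/√(273²/6 + 592²/12) = 2.931
Welch–Satterthwaite df ≈ 15.99
p-value = P(T ≥ 2.931) ≈ 0.005
Since p ≈ 0.005 < α = 0.05, reject H0; the evidence is statistically significant.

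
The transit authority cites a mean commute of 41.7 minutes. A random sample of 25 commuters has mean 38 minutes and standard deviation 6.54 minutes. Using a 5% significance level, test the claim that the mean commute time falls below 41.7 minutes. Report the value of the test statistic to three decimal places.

H0: μ = 41.7; H1: μ < 41.7 (one-sample t-test, left-tailed).
t = (x̄ − μ₀)/(s/√n) = (38 − 41.7)/(6.54/√25) = -2.829
df = n − 1 = 24
p-value = P(T ≤ -2.829) ≈ 0.0046
Since p ≈ 0.0046 < α = 0.05, reject H0; the evidence is statistically significant.

-2.829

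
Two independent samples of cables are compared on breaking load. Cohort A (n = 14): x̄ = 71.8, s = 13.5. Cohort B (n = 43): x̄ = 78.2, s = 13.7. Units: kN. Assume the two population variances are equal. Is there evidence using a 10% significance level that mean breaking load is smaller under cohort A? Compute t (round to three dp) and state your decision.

t = -1.523; reject H0

Let group 1 = cohort A, group 2 = cohort B. H0: μ_1 = μ_2; H1: μ_1 < μ_2 (two-sample pooled-variance t-test, left-tailed).
s_p² = [(14−1)·13.5² + (43−1)·13.7²]/(14+43−2) = 186.404
t = (71.8 − 78.2)/√[186.404·(1/14 + 1/43)] = -1.523
df = n₁ + n₂ − 2 = 55
p-value = P(T ≤ -1.523) ≈ 0.0667
Since p ≈ 0.0667 < α = 0.1, reject H0; the evidence is statistically significant.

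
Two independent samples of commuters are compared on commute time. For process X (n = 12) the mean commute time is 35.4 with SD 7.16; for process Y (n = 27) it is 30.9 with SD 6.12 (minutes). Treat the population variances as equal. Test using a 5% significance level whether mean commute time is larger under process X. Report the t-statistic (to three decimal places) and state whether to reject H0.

t = 2.012; reject H0

Let group 1 = process X, group 2 = process Y. H0: μ_1 = μ_2; H1: μ_1 > μ_2 (two-sample pooled-variance t-test, right-tailed).
s_p² = [(12−1)·7.16² + (27−1)·6.12²]/(12+27−2) = 41.5604
t = (35.4 − 30.9)/√[41.5604·(1/12 + 1/27)] = 2.012
df = n₁ + n₂ − 2 = 37
p-value = P(T ≥ 2.012) ≈ 0.0258
Since p ≈ 0.0258 < α = 0.05, reject H0; the data support H1.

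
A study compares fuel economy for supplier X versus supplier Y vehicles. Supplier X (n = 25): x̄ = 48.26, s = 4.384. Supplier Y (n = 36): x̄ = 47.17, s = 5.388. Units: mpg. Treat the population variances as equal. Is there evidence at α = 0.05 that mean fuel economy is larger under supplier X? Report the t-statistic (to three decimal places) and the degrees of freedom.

t = 0.837, df = 59

Let group 1 = supplier X, group 2 = supplier Y. H0: μ_1 = μ_2; H1: μ_1 > μ_2 (two-sample pooled-variance t-test, right-tailed).
s_p² = [(25−1)·4.384² + (36−1)·5.388²]/(25+36−2) = 25.0396
t = (48.26 − 47.17)/√[25.0396·(1/25 + 1/36)] = 0.837
df = n₁ + n₂ − 2 = 59
p-value = P(T ≥ 0.837) ≈ 0.2031
Since p ≈ 0.2031 > α = 0.05, fail to reject H0; the evidence is not statistically significant.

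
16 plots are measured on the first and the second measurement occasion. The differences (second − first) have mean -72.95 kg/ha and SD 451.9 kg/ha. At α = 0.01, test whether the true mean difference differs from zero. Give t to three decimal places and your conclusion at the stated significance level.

t = -0.646; fail to reject H0

H0: μ_d = 0; H1: μ_d ≠ 0 (paired t-test on the differences, two-sided).
t = d̄/(s_d/√n) = -72.95/(451.9/√16) = -0.646
df = n − 1 = 15
Two-sided p-value ≈ 0.528
Since p ≈ 0.528 > α = 0.01, fail to reject H0; the data do not provide sufficient evidence against H0.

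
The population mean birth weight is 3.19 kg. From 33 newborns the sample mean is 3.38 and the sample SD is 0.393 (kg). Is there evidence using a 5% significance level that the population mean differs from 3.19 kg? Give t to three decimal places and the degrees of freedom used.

t = 2.777, df = 32

H0: μ = 3.19; H1: μ ≠ 3.19 (one-sample t-test, two-sided).
t = (x̄ − μ₀)/(s/√n) = (3.38 − 3.19)/(0.393/√33) = 2.777
df = n − 1 = 32
Two-sided p-value ≈ 0.009
Since p ≈ 0.009 < α = 0.05, reject H0; the evidence is statistically significant.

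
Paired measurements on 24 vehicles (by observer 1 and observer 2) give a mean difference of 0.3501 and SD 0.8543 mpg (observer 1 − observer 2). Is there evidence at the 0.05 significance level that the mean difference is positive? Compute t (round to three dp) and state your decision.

H0: μ_d = 0; H1: μ_d > 0 (paired t-test on the differences, right-tailed).
t = d̄/(s_d/√n) = 0.3501/(0.8543/√24) = 2.008
df = n − 1 = 23
p-value = P(T ≥ 2.008) ≈ 0.028
Since p ≈ 0.028 < α = 0.05, reject H0; the data support H1.

t = 2.008; reject H0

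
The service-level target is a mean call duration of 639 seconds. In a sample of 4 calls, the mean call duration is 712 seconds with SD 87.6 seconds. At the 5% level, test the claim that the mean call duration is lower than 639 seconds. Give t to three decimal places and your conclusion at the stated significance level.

H0: μ = 639; H1: μ < 639 (one-sample t-test, left-tailed).
t = (x̄ − μ₀)/(s/√n) = (712 − 639)/(87.6/√4) = 1.667
df = n − 1 = 3
p-value = P(T ≤ 1.667) ≈ 0.9029
Since p ≈ 0.9029 > α = 0.05, fail to reject H0; the evidence is not statistically significant.

t = 1.667; fail to reject H0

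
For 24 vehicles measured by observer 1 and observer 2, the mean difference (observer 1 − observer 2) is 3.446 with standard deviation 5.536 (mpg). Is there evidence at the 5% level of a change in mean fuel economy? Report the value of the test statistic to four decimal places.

H0: μ_d = 0; H1: μ_d ≠ 0 (paired t-test on the differences, two-sided).
t = d̄/(s_d/√n) = 3.446/(5.536/√24) = 3.0495
df = n − 1 = 23
Two-sided p-value ≈ 0.006
Since p ≈ 0.006 < α = 0.05, reject H0; the data support H1.

3.0495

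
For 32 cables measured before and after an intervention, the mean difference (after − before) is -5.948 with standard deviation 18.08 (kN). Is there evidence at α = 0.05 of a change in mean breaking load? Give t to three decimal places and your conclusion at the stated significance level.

t = -1.861; fail to reject H0

H0: μ_d = 0; H1: μ_d ≠ 0 (paired t-test on the differences, two-sided).
t = d̄/(s_d/√n) = -5.948/(18.08/√32) = -1.861
df = n − 1 = 31
Two-sided p-value ≈ 0.072
Since p ≈ 0.072 > α = 0.05, fail to reject H0; the data do not provide sufficient evidence against H0.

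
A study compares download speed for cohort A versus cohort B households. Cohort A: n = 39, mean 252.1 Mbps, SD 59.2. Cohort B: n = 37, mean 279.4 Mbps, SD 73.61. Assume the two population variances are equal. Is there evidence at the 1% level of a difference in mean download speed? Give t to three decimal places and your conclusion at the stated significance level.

t = -1.786; fail to reject H0

Let group 1 = cohort A, group 2 = cohort B. H0: μ_1 = μ_2; H1: μ_1 ≠ μ_2 (two-sample pooled-variance t-test, two-sided).
s_p² = [(39−1)·59.2² + (37−1)·73.61²]/(39+37−2) = 4435.67
t = (252.1 − 279.4)/√[4435.67·(1/39 + 1/37)] = -1.786
df = n₁ + n₂ − 2 = 74
Two-sided p-value ≈ 0.0782
Since p ≈ 0.0782 > α = 0.01, fail to reject H0; the data do not provide sufficient evidence against H0.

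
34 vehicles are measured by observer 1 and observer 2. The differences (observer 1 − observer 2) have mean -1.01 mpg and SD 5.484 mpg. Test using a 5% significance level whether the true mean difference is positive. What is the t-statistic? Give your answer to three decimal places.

-1.074

H0: μ_d = 0; H1: μ_d > 0 (paired t-test on the differences, right-tailed).
t = d̄/(s_d/√n) = -1.01/(5.484/√34) = -1.074
df = n − 1 = 33
p-value = P(T ≥ -1.074) ≈ 0.855
Since p ≈ 0.855 > α = 0.05, fail to reject H0; the data do not provide sufficient evidence against H0.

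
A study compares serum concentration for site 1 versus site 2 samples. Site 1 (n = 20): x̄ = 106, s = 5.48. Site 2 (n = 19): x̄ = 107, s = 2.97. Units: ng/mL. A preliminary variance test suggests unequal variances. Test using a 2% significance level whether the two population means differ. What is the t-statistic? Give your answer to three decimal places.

-0.713

Let group 1 = site 1, group 2 = site 2. H0: μ_1 = μ_2; H1: μ_1 ≠ μ_2 (Welch's two-sample t-test, two-sided).
t = (x̄_1 − x̄_2)/√(s_1²/n_1 + s_2²/n_2) = (106 − 107)/√(5.48²/20 + 2.97²/19) = -0.713
Welch–Satterthwaite df ≈ 29.58
Two-sided p-value ≈ 0.4813
Since p ≈ 0.4813 > α = 0.02, fail to reject H0; the evidence is not statistically significant.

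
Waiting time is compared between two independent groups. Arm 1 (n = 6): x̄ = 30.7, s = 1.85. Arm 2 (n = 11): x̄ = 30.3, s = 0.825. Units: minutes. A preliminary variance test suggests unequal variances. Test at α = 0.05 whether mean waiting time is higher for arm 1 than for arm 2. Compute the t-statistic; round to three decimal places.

0.503

Let group 1 = arm 1, group 2 = arm 2. H0: μ_1 = μ_2; H1: μ_1 > μ_2 (Welch's two-sample t-test, right-tailed).
t = (x̄_1 − x̄_2)/√(s_1²/n_1 + s_2²/n_2) = (30.7 − 30.3)/√(1.85²/6 + 0.825²/11) = 0.503
Welch–Satterthwaite df ≈ 6.11
p-value = P(T ≥ 0.503) ≈ 0.3163
Since p ≈ 0.3163 > α = 0.05, fail to reject H0; the data do not provide sufficient evidence against H0.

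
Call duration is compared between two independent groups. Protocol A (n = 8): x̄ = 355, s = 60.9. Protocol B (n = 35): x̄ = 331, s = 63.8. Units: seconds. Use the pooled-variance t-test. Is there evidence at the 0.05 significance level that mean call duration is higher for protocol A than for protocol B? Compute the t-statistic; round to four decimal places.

0.9673

Let group 1 = protocol A, group 2 = protocol B. H0: μ_1 = μ_2; H1: μ_1 > μ_2 (two-sample pooled-variance t-test, right-tailed).
s_p² = [(8−1)·60.9² + (35−1)·63.8²]/(8+35−2) = 4008.7
t = (355 − 331)/√[4008.7·(1/8 + 1/35)] = 0.9673
df = n₁ + n₂ − 2 = 41
p-value = P(T ≥ 0.9673) ≈ 0.1695
Since p ≈ 0.1695 > α = 0.05, fail to reject H0; the data do not provide sufficient evidence against H0.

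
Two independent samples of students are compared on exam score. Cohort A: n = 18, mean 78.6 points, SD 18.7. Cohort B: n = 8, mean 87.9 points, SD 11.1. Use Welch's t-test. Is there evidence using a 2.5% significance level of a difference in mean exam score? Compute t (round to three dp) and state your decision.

t = -1.576; fail to reject H0

Let group 1 = cohort A, group 2 = cohort B. H0: μ_1 = μ_2; H1: μ_1 ≠ μ_2 (Welch's two-sample t-test, two-sided).
t = (x̄_1 − x̄_2)/√(s_1²/n_1 + s_2²/n_2) = (78.6 − 87.9)/√(18.7²/18 + 11.1²/8) = -1.576
Welch–Satterthwaite df ≈ 21.63
Two-sided p-value ≈ 0.1296
Since p ≈ 0.1296 > α = 0.025, fail to reject H0; the evidence is not statistically significant.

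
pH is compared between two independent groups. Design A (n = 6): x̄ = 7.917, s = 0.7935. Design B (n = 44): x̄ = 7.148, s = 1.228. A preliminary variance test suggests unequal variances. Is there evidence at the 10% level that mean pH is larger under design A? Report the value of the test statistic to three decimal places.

2.061

Let group 1 = design A, group 2 = design B. H0: μ_1 = μ_2; H1: μ_1 > μ_2 (Welch's two-sample t-test, right-tailed).
t = (x̄_1 − x̄_2)/√(s_1²/n_1 + s_2²/n_2) = (7.917 − 7.148)/√(0.7935²/6 + 1.228²/44) = 2.061
Welch–Satterthwaite df ≈ 8.69
p-value = P(T ≥ 2.061) ≈ 0.035
Since p ≈ 0.035 < α = 0.1, reject H0; the data support H1.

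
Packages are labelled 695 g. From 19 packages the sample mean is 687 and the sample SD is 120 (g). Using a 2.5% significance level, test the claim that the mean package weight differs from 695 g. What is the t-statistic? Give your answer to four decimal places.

-0.2906

H0: μ = 695; H1: μ ≠ 695 (one-sample t-test, two-sided).
t = (x̄ − μ₀)/(s/√n) = (687 − 695)/(120/√19) = -0.2906
df = n − 1 = 18
Two-sided p-value ≈ 0.7747
Since p ≈ 0.7747 > α = 0.025, fail to reject H0; the evidence is not statistically significant.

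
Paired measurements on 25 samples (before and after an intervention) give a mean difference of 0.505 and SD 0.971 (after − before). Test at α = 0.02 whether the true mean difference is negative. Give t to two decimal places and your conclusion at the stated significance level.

t = 2.60; fail to reject H0

H0: μ_d = 0; H1: μ_d < 0 (paired t-test on the differences, left-tailed).
t = d̄/(s_d/√n) = 0.505/(0.971/√25) = 2.60
df = n − 1 = 24
p-value = P(T ≤ 2.60) ≈ 0.9922
Since p ≈ 0.9922 > α = 0.02, fail to reject H0; the data do not provide sufficient evidence against H0.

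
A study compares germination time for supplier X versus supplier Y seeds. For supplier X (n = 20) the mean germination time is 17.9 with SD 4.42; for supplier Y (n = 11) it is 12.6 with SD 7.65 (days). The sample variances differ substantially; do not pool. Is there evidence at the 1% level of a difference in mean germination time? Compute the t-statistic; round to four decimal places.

2.1121

Let group 1 = supplier X, group 2 = supplier Y. H0: μ_1 = μ_2; H1: μ_1 ≠ μ_2 (Welch's two-sample t-test, two-sided).
t = (x̄_1 − x̄_2)/√(s_1²/n_1 + s_2²/n_2) = (17.9 − 12.6)/√(4.42²/20 + 7.65²/11) = 2.1121
Welch–Satterthwaite df ≈ 13.76
Two-sided p-value ≈ 0.0535
Since p ≈ 0.0535 > α = 0.01, fail to reject H0; the evidence is not statistically significant.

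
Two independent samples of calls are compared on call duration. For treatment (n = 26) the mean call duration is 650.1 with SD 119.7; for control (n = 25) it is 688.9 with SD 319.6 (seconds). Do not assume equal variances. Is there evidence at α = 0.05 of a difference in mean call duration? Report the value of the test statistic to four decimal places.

-0.5698

Let group 1 = treatment, group 2 = control. H0: μ_1 = μ_2; H1: μ_1 ≠ μ_2 (Welch's two-sample t-test, two-sided).
t = (x̄_1 − x̄_2)/√(s_1²/n_1 + s_2²/n_2) = (650.1 − 688.9)/√(119.7²/26 + 319.6²/25) = -0.5698
Welch–Satterthwaite df ≈ 30.38
Two-sided p-value ≈ 0.5730
Since p ≈ 0.5730 > α = 0.05, fail to reject H0; the evidence is not statistically significant.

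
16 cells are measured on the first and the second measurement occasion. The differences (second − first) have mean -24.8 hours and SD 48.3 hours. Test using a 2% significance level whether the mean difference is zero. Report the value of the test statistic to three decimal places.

H0: μ_d = 0; H1: μ_d ≠ 0 (paired t-test on the differences, two-sided).
t = d̄/(s_d/√n) = -24.8/(48.3/√16) = -2.054
df = n − 1 = 15
Two-sided p-value ≈ 0.0579
Since p ≈ 0.0579 > α = 0.02, fail to reject H0; the data do not provide sufficient evidence against H0.

-2.054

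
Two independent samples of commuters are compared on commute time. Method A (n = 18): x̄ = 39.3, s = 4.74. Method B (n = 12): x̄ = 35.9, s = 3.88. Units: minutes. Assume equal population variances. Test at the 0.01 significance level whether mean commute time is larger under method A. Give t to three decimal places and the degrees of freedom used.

t = 2.063, df = 28

Let group 1 = method A, group 2 = method B. H0: μ_1 = μ_2; H1: μ_1 > μ_2 (two-sample pooled-variance t-test, right-tailed).
s_p² = [(18−1)·4.74² + (12−1)·3.88²]/(18+12−2) = 19.5553
t = (39.3 − 35.9)/√[19.5553·(1/18 + 1/12)] = 2.063
df = n₁ + n₂ − 2 = 28
p-value = P(T ≥ 2.063) ≈ 0.024
Since p ≈ 0.024 > α = 0.01, fail to reject H0; the evidence is not statistically significant.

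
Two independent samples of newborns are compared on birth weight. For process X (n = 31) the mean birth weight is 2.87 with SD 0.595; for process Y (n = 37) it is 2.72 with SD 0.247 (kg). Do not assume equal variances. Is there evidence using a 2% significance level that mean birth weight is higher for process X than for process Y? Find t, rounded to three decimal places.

Let group 1 = process X, group 2 = process Y. H0: μ_1 = μ_2; H1: μ_1 > μ_2 (Welch's two-sample t-test, right-tailed).
t = (x̄_1 − x̄_2)/√(s_1²/n_1 + s_2²/n_2) = (2.87 − 2.72)/√(0.595²/31 + 0.247²/37) = 1.312
Welch–Satterthwaite df ≈ 38.62
p-value = P(T ≥ 1.312) ≈ 0.099
Since p ≈ 0.099 > α = 0.02, fail to reject H0; the evidence is not statistically significant.

1.312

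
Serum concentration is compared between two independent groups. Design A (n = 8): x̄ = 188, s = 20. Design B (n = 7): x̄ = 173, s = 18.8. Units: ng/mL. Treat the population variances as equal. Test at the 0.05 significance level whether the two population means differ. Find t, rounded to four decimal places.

1.4897

Let group 1 = design A, group 2 = design B. H0: μ_1 = μ_2; H1: μ_1 ≠ μ_2 (two-sample pooled-variance t-test, two-sided).
s_p² = [(8−1)·20² + (7−1)·18.8²]/(8+7−2) = 378.511
t = (188 − 173)/√[378.511·(1/8 + 1/7)] = 1.4897
df = n₁ + n₂ − 2 = 13
Two-sided p-value ≈ 0.160
Since p ≈ 0.160 > α = 0.05, fail to reject H0; the data do not provide sufficient evidence against H0.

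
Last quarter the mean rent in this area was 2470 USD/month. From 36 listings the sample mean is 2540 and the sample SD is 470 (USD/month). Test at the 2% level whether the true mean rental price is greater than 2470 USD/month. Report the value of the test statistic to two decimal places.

H0: μ = 2470; H1: μ > 2470 (one-sample t-test, right-tailed).
t = (x̄ − μ₀)/(s/√n) = (2540 − 2470)/(470/√36) = 0.89
df = n − 1 = 35
p-value = P(T ≥ 0.89) ≈ 0.1888
Since p ≈ 0.1888 > α = 0.02, fail to reject H0; the data do not provide sufficient evidence against H0.

0.89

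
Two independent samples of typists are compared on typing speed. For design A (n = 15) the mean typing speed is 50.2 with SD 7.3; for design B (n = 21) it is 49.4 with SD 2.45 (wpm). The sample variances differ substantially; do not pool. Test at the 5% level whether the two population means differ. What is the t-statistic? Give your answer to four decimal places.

0.4083

Let group 1 = design A, group 2 = design B. H0: μ_1 = μ_2; H1: μ_1 ≠ μ_2 (Welch's two-sample t-test, two-sided).
t = (x̄_1 − x̄_2)/√(s_1²/n_1 + s_2²/n_2) = (50.2 − 49.4)/√(7.3²/15 + 2.45²/21) = 0.4083
Welch–Satterthwaite df ≈ 16.27
Two-sided p-value ≈ 0.6884
Since p ≈ 0.6884 > α = 0.05, fail to reject H0; the data do not provide sufficient evidence against H0.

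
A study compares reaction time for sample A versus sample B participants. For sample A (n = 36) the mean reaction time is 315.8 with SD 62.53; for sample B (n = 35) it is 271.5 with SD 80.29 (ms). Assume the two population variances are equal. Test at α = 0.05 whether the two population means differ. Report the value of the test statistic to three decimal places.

Let group 1 = sample A, group 2 = sample B. H0: μ_1 = μ_2; H1: μ_1 ≠ μ_2 (two-sample pooled-variance t-test, two-sided).
s_p² = [(36−1)·62.53² + (35−1)·80.29²]/(36+35−2) = 5159.86
t = (315.8 − 271.5)/√[5159.86·(1/36 + 1/35)] = 2.598
df = n₁ + n₂ − 2 = 69
Two-sided p-value ≈ 0.0115
Since p ≈ 0.0115 < α = 0.05, reject H0; the evidence is statistically significant.

2.598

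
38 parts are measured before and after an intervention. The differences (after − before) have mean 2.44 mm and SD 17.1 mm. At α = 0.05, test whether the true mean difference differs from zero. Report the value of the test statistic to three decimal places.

0.880

H0: μ_d = 0; H1: μ_d ≠ 0 (paired t-test on the differences, two-sided).
t = d̄/(s_d/√n) = 2.44/(17.1/√38) = 0.880
df = n − 1 = 37
Two-sided p-value ≈ 0.385
Since p ≈ 0.385 > α = 0.05, fail to reject H0; the data do not provide sufficient evidence against H0.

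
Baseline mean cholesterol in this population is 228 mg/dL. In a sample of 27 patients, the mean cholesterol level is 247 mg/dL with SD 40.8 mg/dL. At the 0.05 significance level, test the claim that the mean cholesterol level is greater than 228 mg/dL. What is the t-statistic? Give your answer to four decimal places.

2.4198

H0: μ = 228; H1: μ > 228 (one-sample t-test, right-tailed).
t = (x̄ − μ₀)/(s/√n) = (247 − 228)/(40.8/√27) = 2.4198
df = n − 1 = 26
p-value = P(T ≥ 2.4198) ≈ 0.011
Since p ≈ 0.011 < α = 0.05, reject H0; the data support H1.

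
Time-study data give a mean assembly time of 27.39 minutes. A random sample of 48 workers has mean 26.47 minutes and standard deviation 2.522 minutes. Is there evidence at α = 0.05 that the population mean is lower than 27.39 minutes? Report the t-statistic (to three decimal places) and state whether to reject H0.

H0: μ = 27.39; H1: μ < 27.39 (one-sample t-test, left-tailed).
t = (x̄ − μ₀)/(s/√n) = (26.47 − 27.39)/(2.522/√48) = -2.527
df = n − 1 = 47
p-value = P(T ≤ -2.527) ≈ 0.007
Since p ≈ 0.007 < α = 0.05, reject H0; the data support H1.

t = -2.527; reject H0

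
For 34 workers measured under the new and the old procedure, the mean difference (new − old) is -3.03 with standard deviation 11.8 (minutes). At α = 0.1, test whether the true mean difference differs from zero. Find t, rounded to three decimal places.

-1.497

H0: μ_d = 0; H1: μ_d ≠ 0 (paired t-test on the differences, two-sided).
t = d̄/(s_d/√n) = -3.03/(11.8/√34) = -1.497
df = n − 1 = 33
Two-sided p-value ≈ 0.1438
Since p ≈ 0.1438 > α = 0.1, fail to reject H0; the data do not provide sufficient evidence against H0.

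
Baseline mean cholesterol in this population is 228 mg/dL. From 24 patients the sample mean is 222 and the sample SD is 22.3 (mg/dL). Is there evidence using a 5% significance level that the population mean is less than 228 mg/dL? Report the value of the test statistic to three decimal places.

H0: μ = 228; H1: μ < 228 (one-sample t-test, left-tailed).
t = (x̄ − μ₀)/(s/√n) = (222 − 228)/(22.3/√24) = -1.318
df = n − 1 = 23
p-value = P(T ≤ -1.318) ≈ 0.1002
Since p ≈ 0.1002 > α = 0.05, fail to reject H0; the evidence is not statistically significant.

-1.318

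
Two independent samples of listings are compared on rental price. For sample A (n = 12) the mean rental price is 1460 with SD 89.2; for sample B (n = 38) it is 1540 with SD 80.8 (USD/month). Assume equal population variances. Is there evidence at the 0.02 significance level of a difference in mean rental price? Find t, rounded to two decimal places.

Let group 1 = sample A, group 2 = sample B. H0: μ_1 = μ_2; H1: μ_1 ≠ μ_2 (two-sample pooled-variance t-test, two-sided).
s_p² = [(12−1)·89.2² + (38−1)·80.8²]/(12+38−2) = 6855.89
t = (1460 − 1540)/√[6855.89·(1/12 + 1/38)] = -2.92
df = n₁ + n₂ − 2 = 48
Two-sided p-value ≈ 0.0053
Since p ≈ 0.0053 < α = 0.02, reject H0; the data support H1.

-2.92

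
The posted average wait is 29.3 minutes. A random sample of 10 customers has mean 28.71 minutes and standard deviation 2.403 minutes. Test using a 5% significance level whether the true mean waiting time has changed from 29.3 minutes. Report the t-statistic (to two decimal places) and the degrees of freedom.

H0: μ = 29.3; H1: μ ≠ 29.3 (one-sample t-test, two-sided).
t = (x̄ − μ₀)/(s/√n) = (28.71 − 29.3)/(2.403/√10) = -0.78
df = n − 1 = 9
Two-sided p-value ≈ 0.4574
Since p ≈ 0.4574 > α = 0.05, fail to reject H0; the data do not provide sufficient evidence against H0.

t = -0.78, df = 9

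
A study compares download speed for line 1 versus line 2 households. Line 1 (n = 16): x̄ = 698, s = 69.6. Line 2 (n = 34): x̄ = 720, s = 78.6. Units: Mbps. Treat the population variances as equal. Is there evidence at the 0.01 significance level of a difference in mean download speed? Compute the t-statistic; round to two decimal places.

Let group 1 = line 1, group 2 = line 2. H0: μ_1 = μ_2; H1: μ_1 ≠ μ_2 (two-sample pooled-variance t-test, two-sided).
s_p² = [(16−1)·69.6² + (34−1)·78.6²]/(16+34−2) = 5761.15
t = (698 − 720)/√[5761.15·(1/16 + 1/34)] = -0.96
df = n₁ + n₂ − 2 = 48
Two-sided p-value ≈ 0.3438
Since p ≈ 0.3438 > α = 0.01, fail to reject H0; the evidence is not statistically significant.

-0.96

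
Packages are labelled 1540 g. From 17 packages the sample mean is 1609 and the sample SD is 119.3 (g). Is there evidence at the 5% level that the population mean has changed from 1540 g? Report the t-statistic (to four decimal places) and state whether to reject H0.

H0: μ = 1540; H1: μ ≠ 1540 (one-sample t-test, two-sided).
t = (x̄ − μ₀)/(s/√n) = (1609 − 1540)/(119.3/√17) = 2.3847
df = n − 1 = 16
Two-sided p-value ≈ 0.030
Since p ≈ 0.030 < α = 0.05, reject H0; the data support H1.

t = 2.3847; reject H0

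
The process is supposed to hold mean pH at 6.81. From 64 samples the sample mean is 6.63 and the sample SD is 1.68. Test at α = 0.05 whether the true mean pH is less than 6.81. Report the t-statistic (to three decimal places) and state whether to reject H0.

H0: μ = 6.81; H1: μ < 6.81 (one-sample t-test, left-tailed).
t = (x̄ − μ₀)/(s/√n) = (6.63 − 6.81)/(1.68/√64) = -0.857
df = n − 1 = 63
p-value = P(T ≤ -0.857) ≈ 0.197
Since p ≈ 0.197 > α = 0.05, fail to reject H0; the data do not provide sufficient evidence against H0.

t = -0.857; fail to reject H0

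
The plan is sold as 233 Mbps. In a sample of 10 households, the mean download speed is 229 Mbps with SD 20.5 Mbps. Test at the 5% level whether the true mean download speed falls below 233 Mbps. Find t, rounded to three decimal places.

-0.617

H0: μ = 233; H1: μ < 233 (one-sample t-test, left-tailed).
t = (x̄ − μ₀)/(s/√n) = (229 − 233)/(20.5/√10) = -0.617
df = n − 1 = 9
p-value = P(T ≤ -0.617) ≈ 0.276
Since p ≈ 0.276 > α = 0.05, fail to reject H0; the evidence is not statistically significant.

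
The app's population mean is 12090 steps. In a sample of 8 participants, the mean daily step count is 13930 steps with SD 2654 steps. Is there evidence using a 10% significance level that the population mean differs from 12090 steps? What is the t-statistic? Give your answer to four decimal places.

H0: μ = 12090; H1: μ ≠ 12090 (one-sample t-test, two-sided).
t = (x̄ − μ₀)/(s/√n) = (13930 − 12090)/(2654/√8) = 1.9609
df = n − 1 = 7
Two-sided p-value ≈ 0.0907
Since p ≈ 0.0907 < α = 0.1, reject H0; the data support H1.

1.9609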